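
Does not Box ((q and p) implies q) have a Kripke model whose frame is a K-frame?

No, unsatisfiable

1. not Box ((q and p) implies q), u
2. not ((q and p) implies q), v   [neg-Box-rule on 1: fresh world v, uRv]
3. q and p, v   [neg-implies-rule on 2]
4. not q, v   [neg-implies-rule on 2]
5. q, v   [and-rule on 3]
6. p, v   [and-rule on 3]
Accessibility: uRv
Branch closes: q and not q both at v.
All branches of the tableau close; one closing branch shown above.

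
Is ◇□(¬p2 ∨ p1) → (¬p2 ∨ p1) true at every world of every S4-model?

Not valid

Tableau for the negation ¬(◇□(¬p2 ∨ p1) → (¬p2 ∨ p1)):
1. ¬(◇□(¬p2 ∨ p1) → (¬p2 ∨ p1)), u
2. ◇□(¬p2 ∨ p1), u   [¬→-rule on 1]
3. ¬(¬p2 ∨ p1), u   [¬→-rule on 1]
4. p2, u   [¬∨-rule on 3]
5. ¬p1, u   [¬∨-rule on 3]
6. □(¬p2 ∨ p1), v   [◇-rule on 2: fresh world v, uRv]
7. ¬p2 ∨ p1, v   [□-rule on 6 via vRv]
8. p1, v   [∨-rule on 7 (branches; this branch)]
Accessibility: uRu, uRv, vRv
The negation has an open branch (countermodel exists).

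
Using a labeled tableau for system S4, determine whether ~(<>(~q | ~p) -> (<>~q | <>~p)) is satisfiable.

1. ~(<>(~q | ~p) -> (<>~q | <>~p)), w0
2. <>(~q | ~p), w0
3. ~(<>~q | <>~p), w0
4. ~<>~q, w0
5. ~<>~p, w0
6. q, w0
7. p, w0
8. ~q | ~p, w1
9. q, w1
10. p, w1
11. ~p, w1
Accessibility: w0Rw0, w0Rw1, w1Rw1
Branch closes: p and ~p both at w1.
Every branch closes; the branch above is one of them.

No, unsatisfiable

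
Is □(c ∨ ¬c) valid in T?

Yes, valid

Tableau for the negation ¬□(c ∨ ¬c):
1. ¬□(c ∨ ¬c), u
2. ¬(c ∨ ¬c), v   [¬□-rule on 1: fresh world v, uRv]
3. ¬c, v   [¬∨-rule on 2]
4. c, v   [¬∨-rule on 2]
Accessibility: uRu, uRv, vRv
Branch closes: c and ¬c both at v.
Every branch of the negation's tableau closes; the branch above is one of them.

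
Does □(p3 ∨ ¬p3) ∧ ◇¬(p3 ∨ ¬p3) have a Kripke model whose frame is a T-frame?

Unsatisfiable

1. □(p3 ∨ ¬p3) ∧ ◇¬(p3 ∨ ¬p3), u
2. □(p3 ∨ ¬p3), u
3. ◇¬(p3 ∨ ¬p3), u
4. p3 ∨ ¬p3, u
5. ¬p3, u
6. ¬(p3 ∨ ¬p3), v
7. ¬p3, v
8. p3, v
Accessibility: uRu, uRv, vRv
Branch closes: p3 and ¬p3 both at v.
Every branch closes; the branch above is one of them.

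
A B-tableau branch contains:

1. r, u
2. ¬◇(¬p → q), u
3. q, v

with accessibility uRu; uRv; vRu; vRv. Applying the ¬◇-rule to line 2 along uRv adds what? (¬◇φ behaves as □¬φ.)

¬◇φ behaves as □¬φ: propagate the negated body to each accessible world.

¬(¬p → q), v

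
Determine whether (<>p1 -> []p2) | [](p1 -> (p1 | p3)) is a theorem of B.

Tableau for the negation ~((<>p1 -> []p2) | [](p1 -> (p1 | p3))):
1. ~((<>p1 -> []p2) | [](p1 -> (p1 | p3))), u
2. ~(<>p1 -> []p2), u
3. ~[](p1 -> (p1 | p3)), u
4. <>p1, u
5. ~[]p2, u
6. ~(p1 -> (p1 | p3)), v
7. p1, v
8. ~(p1 | p3), v
9. ~p1, v
10. ~p3, v
Accessibility: uRu, uRv, vRu, vRv
Branch closes: p1 and ~p1 both at v.
All branches of the negation close; one closing branch shown above.

Valid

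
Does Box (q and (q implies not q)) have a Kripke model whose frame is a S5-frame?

Unsatisfiable (every branch closes)

1. Box (q and (q implies not q)), w0
2. q and (q implies not q), w0
3. q, w0
4. q implies not q, w0
5. not q, w0
Accessibility: w0Rw0
Branch closes: q and not q both at w0.
Every branch closes; the branch above is one of them.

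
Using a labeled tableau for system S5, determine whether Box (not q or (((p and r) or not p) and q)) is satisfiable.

Yes, satisfiable

1. Box (not q or (((p and r) or not p) and q)), w0
2. not q or (((p and r) or not p) and q), w0
3. ((p and r) or not p) and q, w0
4. (p and r) or not p, w0
5. q, w0
6. not p, w0
Accessibility: w0Rw0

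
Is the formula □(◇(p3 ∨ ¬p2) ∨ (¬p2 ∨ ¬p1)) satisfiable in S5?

1. □(◇(p3 ∨ ¬p2) ∨ (¬p2 ∨ ¬p1)), w0
2. ◇(p3 ∨ ¬p2) ∨ (¬p2 ∨ ¬p1), w0   [□-rule on 1 via w0Rw0]
3. ¬p2 ∨ ¬p1, w0   [∨-rule on 2 (branches; this branch)]
4. ¬p1, w0   [∨-rule on 3 (branches; this branch)]
Accessibility: w0Rw0

Satisfiable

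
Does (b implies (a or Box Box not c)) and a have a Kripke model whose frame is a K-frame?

Satisfiable (open branch found)

1. (b implies (a or Box Box not c)) and a, 0
2. b implies (a or Box Box not c), 0
3. a, 0
4. a or Box Box not c, 0
5. Box Box not c, 0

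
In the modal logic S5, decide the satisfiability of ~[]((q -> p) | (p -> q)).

1. ~[]((q -> p) | (p -> q)), 0
2. ~((q -> p) | (p -> q)), 1
3. ~(q -> p), 1
4. ~(p -> q), 1
5. q, 1
6. ~p, 1
7. p, 1
8. ~q, 1
Accessibility: 0R0, 0R1, 1R0, 1R1
Branch closes: p and ~p both at 1.
(One branch shown.) All branches close.

No, unsatisfiable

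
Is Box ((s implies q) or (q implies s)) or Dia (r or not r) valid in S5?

Yes, valid

Tableau for the negation not (Box ((s implies q) or (q implies s)) or Dia (r or not r)):
1. not (Box ((s implies q) or (q implies s)) or Dia (r or not r)), 0
2. not Box ((s implies q) or (q implies s)), 0
3. not Dia (r or not r), 0
4. not (r or not r), 0
5. not r, 0
6. r, 0
Accessibility: 0R0
Branch closes: r and not r both at 0.
Every branch of the negation's tableau closes; the branch above is one of them.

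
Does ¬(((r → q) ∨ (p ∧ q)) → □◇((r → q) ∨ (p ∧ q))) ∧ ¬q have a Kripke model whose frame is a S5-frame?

No, unsatisfiable

1. ¬(((r → q) ∨ (p ∧ q)) → □◇((r → q) ∨ (p ∧ q))) ∧ ¬q, u
2. ¬(((r → q) ∨ (p ∧ q)) → □◇((r → q) ∨ (p ∧ q))), u   [∧-rule on 1]
3. ¬q, u   [∧-rule on 1]
4. (r → q) ∨ (p ∧ q), u   [¬→-rule on 2]
5. ¬□◇((r → q) ∨ (p ∧ q)), u   [¬→-rule on 2]
6. r → q, u   [∨-rule on 4 (branches; this branch)]
7. ¬r, u   [→-rule on 6 (branches; this branch)]
8. ¬◇((r → q) ∨ (p ∧ q)), v   [¬□-rule on 5: fresh world v, uRv]
9. ¬((r → q) ∨ (p ∧ q)), u   [¬◇-rule on 8 via vRu]
10. ¬(r → q), u   [¬∨-rule on 9]
11. ¬(p ∧ q), u   [¬∨-rule on 9]
12. r, u   [¬→-rule on 10]
Accessibility: uRu, uRv, vRu, vRv
Branch closes: r and ¬r both at u.
(One branch shown.) All branches close.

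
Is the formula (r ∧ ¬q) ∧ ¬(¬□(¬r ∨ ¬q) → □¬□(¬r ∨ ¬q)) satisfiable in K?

Satisfiable

1. (r ∧ ¬q) ∧ ¬(¬□(¬r ∨ ¬q) → □¬□(¬r ∨ ¬q)), u
2. r ∧ ¬q, u
3. ¬(¬□(¬r ∨ ¬q) → □¬□(¬r ∨ ¬q)), u
4. r, u
5. ¬q, u
6. ¬□(¬r ∨ ¬q), u
7. ¬□¬□(¬r ∨ ¬q), u
8. ¬(¬r ∨ ¬q), v
9. r, v
10. q, v
11. □(¬r ∨ ¬q), w
Accessibility: uRv, uRw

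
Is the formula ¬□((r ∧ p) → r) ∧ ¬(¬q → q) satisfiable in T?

No, unsatisfiable

1. ¬□((r ∧ p) → r) ∧ ¬(¬q → q), w0
2. ¬□((r ∧ p) → r), w0   [∧-rule on 1]
3. ¬(¬q → q), w0   [∧-rule on 1]
4. ¬q, w0   [¬→-rule on 3]
5. ¬((r ∧ p) → r), w1   [¬□-rule on 2: fresh world w1, w0Rw1]
6. r ∧ p, w1   [¬→-rule on 5]
7. ¬r, w1   [¬→-rule on 5]
8. r, w1   [∧-rule on 6]
9. p, w1   [∧-rule on 6]
Accessibility: w0Rw0, w0Rw1, w1Rw1
Branch closes: r and ¬r both at w1.
All branches of the tableau close; one closing branch shown above.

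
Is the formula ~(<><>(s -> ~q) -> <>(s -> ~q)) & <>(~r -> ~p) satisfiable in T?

1. ~(<><>(s -> ~q) -> <>(s -> ~q)) & <>(~r -> ~p), w0
2. ~(<><>(s -> ~q) -> <>(s -> ~q)), w0
3. <>(~r -> ~p), w0
4. <><>(s -> ~q), w0
5. ~<>(s -> ~q), w0
6. ~(s -> ~q), w0
7. s, w0
8. q, w0
9. ~r -> ~p, w1
10. ~(s -> ~q), w1
11. s, w1
12. q, w1
13. ~p, w1
14. <>(s -> ~q), w2
15. ~(s -> ~q), w2
16. s, w2
17. q, w2
18. s -> ~q, w3
19. ~q, w3
Accessibility: w0Rw0, w0Rw1, w0Rw2, w1Rw1, w2Rw2, w2Rw3, w3Rw3

Yes, satisfiable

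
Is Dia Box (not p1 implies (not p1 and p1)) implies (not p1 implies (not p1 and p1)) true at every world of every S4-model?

Invalid (countermodel exists)

Tableau for the negation not (Dia Box (not p1 implies (not p1 and p1)) implies (not p1 implies (not p1 and p1))):
1. not (Dia Box (not p1 implies (not p1 and p1)) implies (not p1 implies (not p1 and p1))), u
2. Dia Box (not p1 implies (not p1 and p1)), u
3. not (not p1 implies (not p1 and p1)), u
4. not p1, u
5. not (not p1 and p1), u
6. Box (not p1 implies (not p1 and p1)), v
7. not p1 implies (not p1 and p1), v
8. p1, v
Accessibility: uRu, uRv, vRv
The negation has an open branch (countermodel exists).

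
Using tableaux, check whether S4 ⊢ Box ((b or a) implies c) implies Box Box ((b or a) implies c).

Valid in S4

Tableau for the negation not (Box ((b or a) implies c) implies Box Box ((b or a) implies c)):
1. not (Box ((b or a) implies c) implies Box Box ((b or a) implies c)), w0
2. Box ((b or a) implies c), w0
3. not Box Box ((b or a) implies c), w0
4. (b or a) implies c, w0
5. not (b or a), w0
6. not b, w0
7. not a, w0
8. not Box ((b or a) implies c), w1
9. (b or a) implies c, w1
10. not (b or a), w1
11. not b, w1
12. not a, w1
13. not ((b or a) implies c), w2
14. b or a, w2
15. not c, w2
16. (b or a) implies c, w2
17. a, w2
18. not (b or a), w2
19. not b, w2
20. not a, w2
Accessibility: w0Rw0, w0Rw1, w0Rw2, w1Rw1, w1Rw2, w2Rw2
Branch closes: a and not a both at w2.
Every branch of the negation's tableau closes; the branch above is one of them.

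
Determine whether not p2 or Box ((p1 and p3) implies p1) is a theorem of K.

Tableau for the negation not (not p2 or Box ((p1 and p3) implies p1)):
1. not (not p2 or Box ((p1 and p3) implies p1)), w0
2. p2, w0
3. not Box ((p1 and p3) implies p1), w0
4. not ((p1 and p3) implies p1), w1
5. p1 and p3, w1
6. not p1, w1
7. p1, w1
8. p3, w1
Accessibility: w0Rw1
Branch closes: p1 and not p1 both at w1.
Every branch of the negation's tableau closes; the branch above is one of them.

Valid in K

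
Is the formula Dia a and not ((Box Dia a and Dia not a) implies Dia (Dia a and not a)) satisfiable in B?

No, unsatisfiable

1. Dia a and not ((Box Dia a and Dia not a) implies Dia (Dia a and not a)), w0
2. Dia a, w0   [and-rule on 1]
3. not ((Box Dia a and Dia not a) implies Dia (Dia a and not a)), w0   [and-rule on 1]
4. Box Dia a and Dia not a, w0   [neg-implies-rule on 3]
5. not Dia (Dia a and not a), w0   [neg-implies-rule on 3]
6. Box Dia a, w0   [and-rule on 4]
7. Dia not a, w0   [and-rule on 4]
8. not (Dia a and not a), w0   [neg-Dia-rule on 5 via w0Rw0]
9. a, w0   [neg-and-rule on 8 (branches; this branch)]
10. a, w1   [Dia-rule on 2: fresh world w1, w0Rw1]
11. not (Dia a and not a), w1   [neg-Dia-rule on 5 via w0Rw1]
12. Dia a, w1   [Box-rule on 6 via w0Rw1]
13. not a, w2   [Dia-rule on 7: fresh world w2, w0Rw2]
14. not (Dia a and not a), w2   [neg-Dia-rule on 5 via w0Rw2]
15. Dia a, w2   [Box-rule on 6 via w0Rw2]
16. not Dia a, w2   [neg-and-rule on 14 (branches; this branch)]
17. not a, w0   [neg-Dia-rule on 16 via w2Rw0]
Accessibility: w0Rw0, w0Rw1, w0Rw2, w1Rw0, w1Rw1, w2Rw0, w2Rw2
Branch closes: a and not a both at w0.
(One branch shown.) All branches close.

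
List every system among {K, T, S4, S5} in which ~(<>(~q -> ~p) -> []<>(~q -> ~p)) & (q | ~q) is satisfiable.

S4-tableau for the formula:
1. ~(<>(~q -> ~p) -> []<>(~q -> ~p)) & (q | ~q), w0
2. ~(<>(~q -> ~p) -> []<>(~q -> ~p)), w0
3. q | ~q, w0
4. <>(~q -> ~p), w0
5. ~[]<>(~q -> ~p), w0
6. ~q, w0
7. ~q -> ~p, w1
8. ~p, w1
9. ~<>(~q -> ~p), w2
10. ~(~q -> ~p), w2
11. ~q, w2
12. p, w2
Accessibility: w0Rw0, w0Rw1, w0Rw2, w1Rw1, w2Rw2
Complete open branch: satisfiable in S4, hence also in K, T (this S4-model is also a K-model and a T-model).
S5-tableau for the formula:
1. ~(<>(~q -> ~p) -> []<>(~q -> ~p)) & (q | ~q), w0
2. ~(<>(~q -> ~p) -> []<>(~q -> ~p)), w0
3. q | ~q, w0
4. <>(~q -> ~p), w0
5. ~[]<>(~q -> ~p), w0
6. ~q, w0
7. ~q -> ~p, w1
8. ~p, w1
9. ~<>(~q -> ~p), w2
10. ~(~q -> ~p), w0
11. p, w0
12. ~(~q -> ~p), w1
13. ~q, w1
14. p, w1
Accessibility: w0Rw0, w0Rw1, w0Rw2, w1Rw0, w1Rw1, w1Rw2, w2Rw0, w2Rw1, w2Rw2
Branch closes: p and ~p both at w1.
Every branch closes (one shown): unsatisfiable in S5.

K, T, S4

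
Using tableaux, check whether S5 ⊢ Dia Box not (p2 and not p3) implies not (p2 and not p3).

Tableau for the negation not (Dia Box not (p2 and not p3) implies not (p2 and not p3)):
1. not (Dia Box not (p2 and not p3) implies not (p2 and not p3)), w0
2. Dia Box not (p2 and not p3), w0
3. p2 and not p3, w0
4. p2, w0
5. not p3, w0
6. Box not (p2 and not p3), w1
7. not (p2 and not p3), w0
8. not (p2 and not p3), w1
9. p3, w0
Accessibility: w0Rw0, w0Rw1, w1Rw0, w1Rw1
Branch closes: p3 and not p3 both at w0.
All branches of the negation close; one closing branch shown above.

Valid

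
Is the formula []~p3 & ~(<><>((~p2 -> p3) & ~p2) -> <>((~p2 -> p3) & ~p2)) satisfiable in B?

Yes, satisfiable

1. []~p3 & ~(<><>((~p2 -> p3) & ~p2) -> <>((~p2 -> p3) & ~p2)), 0
2. []~p3, 0
3. ~(<><>((~p2 -> p3) & ~p2) -> <>((~p2 -> p3) & ~p2)), 0
4. <><>((~p2 -> p3) & ~p2), 0
5. ~<>((~p2 -> p3) & ~p2), 0
6. ~p3, 0
7. ~((~p2 -> p3) & ~p2), 0
8. p2, 0
9. <>((~p2 -> p3) & ~p2), 1
10. ~p3, 1
11. ~((~p2 -> p3) & ~p2), 1
12. p2, 1
13. (~p2 -> p3) & ~p2, 2
14. ~p2 -> p3, 2
15. ~p2, 2
16. p3, 2
Accessibility: 0R0, 0R1, 1R0, 1R1, 1R2, 2R1, 2R2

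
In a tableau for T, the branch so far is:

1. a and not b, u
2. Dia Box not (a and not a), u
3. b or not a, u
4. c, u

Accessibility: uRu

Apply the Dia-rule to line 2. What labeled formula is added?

a fresh world v with uRv, and Box not (a and not a) at v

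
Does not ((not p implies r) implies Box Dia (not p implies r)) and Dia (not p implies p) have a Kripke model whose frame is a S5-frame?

1. not ((not p implies r) implies Box Dia (not p implies r)) and Dia (not p implies p), w0
2. not ((not p implies r) implies Box Dia (not p implies r)), w0   [and-rule on 1]
3. Dia (not p implies p), w0   [and-rule on 1]
4. not p implies r, w0   [neg-implies-rule on 2]
5. not Box Dia (not p implies r), w0   [neg-implies-rule on 2]
6. r, w0   [implies-rule on 4 (branches; this branch)]
7. not p implies p, w1   [Dia-rule on 3: fresh world w1, w0Rw1]
8. p, w1   [implies-rule on 7 (branches; this branch)]
9. not Dia (not p implies r), w2   [neg-Box-rule on 5: fresh world w2, w0Rw2]
10. not (not p implies r), w0   [neg-Dia-rule on 9 via w2Rw0]
11. not p, w0   [neg-implies-rule on 10]
12. not r, w0   [neg-implies-rule on 10]
Accessibility: w0Rw0, w0Rw1, w0Rw2, w1Rw0, w1Rw1, w1Rw2, w2Rw0, w2Rw1, w2Rw2
Branch closes: r and not r both at w0.
All branches of the tableau close; one closing branch shown above.

Unsatisfiable (every branch closes)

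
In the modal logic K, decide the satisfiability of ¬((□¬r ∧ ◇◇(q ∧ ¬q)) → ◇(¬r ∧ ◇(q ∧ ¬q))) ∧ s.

Unsatisfiable (every branch closes)

1. ¬((□¬r ∧ ◇◇(q ∧ ¬q)) → ◇(¬r ∧ ◇(q ∧ ¬q))) ∧ s, w0
2. ¬((□¬r ∧ ◇◇(q ∧ ¬q)) → ◇(¬r ∧ ◇(q ∧ ¬q))), w0   [∧-rule on 1]
3. s, w0   [∧-rule on 1]
4. □¬r ∧ ◇◇(q ∧ ¬q), w0   [¬→-rule on 2]
5. ¬◇(¬r ∧ ◇(q ∧ ¬q)), w0   [¬→-rule on 2]
6. □¬r, w0   [∧-rule on 4]
7. ◇◇(q ∧ ¬q), w0   [∧-rule on 4]
8. ◇(q ∧ ¬q), w1   [◇-rule on 7: fresh world w1, w0Rw1]
9. ¬(¬r ∧ ◇(q ∧ ¬q)), w1   [¬◇-rule on 5 via w0Rw1]
10. ¬r, w1   [□-rule on 6 via w0Rw1]
11. ¬◇(q ∧ ¬q), w1   [¬∧-rule on 9 (branches; this branch)]
12. q ∧ ¬q, w2   [◇-rule on 8: fresh world w2, w1Rw2]
13. q, w2   [∧-rule on 12]
14. ¬q, w2   [∧-rule on 12]
Accessibility: w0Rw1, w1Rw2
Branch closes: q and ¬q both at w2.
Every branch closes; the branch above is one of them.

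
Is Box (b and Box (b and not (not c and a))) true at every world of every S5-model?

Tableau for the negation not Box (b and Box (b and not (not c and a))):
1. not Box (b and Box (b and not (not c and a))), u
2. not (b and Box (b and not (not c and a))), v
3. not Box (b and not (not c and a)), v
4. not (b and not (not c and a)), w
5. not c and a, w
6. not c, w
7. a, w
Accessibility: uRu, uRv, uRw, vRu, vRv, vRw, wRu, wRv, wRw
The negation has an open branch (countermodel exists).

No, not valid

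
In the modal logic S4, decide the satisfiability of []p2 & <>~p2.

Unsatisfiable (every branch closes)

1. []p2 & <>~p2, w0
2. []p2, w0
3. <>~p2, w0
4. p2, w0
5. ~p2, w1
6. p2, w1
Accessibility: w0Rw0, w0Rw1, w1Rw1
Branch closes: p2 and ~p2 both at w1.
Every branch closes; the branch above is one of them.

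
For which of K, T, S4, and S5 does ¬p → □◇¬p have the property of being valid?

S4-tableau for the negation ¬(¬p → □◇¬p):
1. ¬(¬p → □◇¬p), w0
2. ¬p, w0
3. ¬□◇¬p, w0
4. ¬◇¬p, w1
5. p, w1
Accessibility: w0Rw0, w0Rw1, w1Rw1
Complete open branch: countermodel on an S4-frame, so not valid in S4, nor in K, T (the same frame is also a K-frame and a T-frame).
S5-tableau for the negation ¬(¬p → □◇¬p):
1. ¬(¬p → □◇¬p), w0
2. ¬p, w0
3. ¬□◇¬p, w0
4. ¬◇¬p, w1
5. p, w0
Accessibility: w0Rw0, w0Rw1, w1Rw0, w1Rw1
Branch closes: p and ¬p both at w0.
Every branch closes (one shown): valid in S5.

S5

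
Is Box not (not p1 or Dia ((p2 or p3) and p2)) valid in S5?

No, not valid

Tableau for the negation not Box not (not p1 or Dia ((p2 or p3) and p2)):
1. not Box not (not p1 or Dia ((p2 or p3) and p2)), 0
2. not p1 or Dia ((p2 or p3) and p2), 1
3. Dia ((p2 or p3) and p2), 1
4. (p2 or p3) and p2, 2
5. p2 or p3, 2
6. p2, 2
7. p3, 2
Accessibility: 0R0, 0R1, 0R2, 1R0, 1R1, 1R2, 2R0, 2R1, 2R2
The negation has an open branch (countermodel exists).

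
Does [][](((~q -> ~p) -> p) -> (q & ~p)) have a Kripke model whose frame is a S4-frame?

Satisfiable

1. [][](((~q -> ~p) -> p) -> (q & ~p)), u
2. [](((~q -> ~p) -> p) -> (q & ~p)), u   [[]-rule on 1 via uRu]
3. ((~q -> ~p) -> p) -> (q & ~p), u   [[]-rule on 2 via uRu]
4. q & ~p, u   [->-rule on 3 (branches; this branch)]
5. q, u   [&-rule on 4]
6. ~p, u   [&-rule on 4]
Accessibility: uRu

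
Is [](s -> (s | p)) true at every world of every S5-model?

Valid in S5

Tableau for the negation ~[](s -> (s | p)):
1. ~[](s -> (s | p)), w0
2. ~(s -> (s | p)), w1
3. s, w1
4. ~(s | p), w1
5. ~s, w1
6. ~p, w1
Accessibility: w0Rw0, w0Rw1, w1Rw0, w1Rw1
Branch closes: s and ~s both at w1.
Every branch of the negation's tableau closes; the branch above is one of them.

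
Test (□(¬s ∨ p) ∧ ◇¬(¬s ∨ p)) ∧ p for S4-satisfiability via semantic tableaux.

1. (□(¬s ∨ p) ∧ ◇¬(¬s ∨ p)) ∧ p, w0
2. □(¬s ∨ p) ∧ ◇¬(¬s ∨ p), w0   [∧-rule on 1]
3. p, w0   [∧-rule on 1]
4. □(¬s ∨ p), w0   [∧-rule on 2]
5. ◇¬(¬s ∨ p), w0   [∧-rule on 2]
6. ¬s ∨ p, w0   [□-rule on 4 via w0Rw0]
7. ¬(¬s ∨ p), w1   [◇-rule on 5: fresh world w1, w0Rw1]
8. s, w1   [¬∨-rule on 7]
9. ¬p, w1   [¬∨-rule on 7]
10. ¬s ∨ p, w1   [□-rule on 4 via w0Rw1]
11. p, w1   [∨-rule on 10 (branches; this branch)]
Accessibility: w0Rw0, w0Rw1, w1Rw1
Branch closes: p and ¬p both at w1.
(One branch shown.) All branches close.

No, unsatisfiable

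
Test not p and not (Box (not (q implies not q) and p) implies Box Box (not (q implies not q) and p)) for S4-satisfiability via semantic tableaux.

1. not p and not (Box (not (q implies not q) and p) implies Box Box (not (q implies not q) and p)), 0
2. not p, 0
3. not (Box (not (q implies not q) and p) implies Box Box (not (q implies not q) and p)), 0
4. Box (not (q implies not q) and p), 0
5. not Box Box (not (q implies not q) and p), 0
6. not (q implies not q) and p, 0
7. not (q implies not q), 0
8. p, 0
Accessibility: 0R0
Branch closes: p and not p both at 0.
All branches of the tableau close; one closing branch shown above.

Unsatisfiable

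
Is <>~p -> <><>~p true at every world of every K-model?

Tableau for the negation ~(<>~p -> <><>~p):
1. ~(<>~p -> <><>~p), w0
2. <>~p, w0
3. ~<><>~p, w0
4. ~p, w1
5. ~<>~p, w1
Accessibility: w0Rw1
The negation has an open branch (countermodel exists).

Invalid (countermodel exists)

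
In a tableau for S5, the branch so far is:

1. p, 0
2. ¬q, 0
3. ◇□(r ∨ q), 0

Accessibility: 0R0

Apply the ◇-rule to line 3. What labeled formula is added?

a fresh world 1 with 0R1, and □(r ∨ q) at 1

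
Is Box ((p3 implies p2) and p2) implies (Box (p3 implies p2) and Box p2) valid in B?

Tableau for the negation not (Box ((p3 implies p2) and p2) implies (Box (p3 implies p2) and Box p2)):
1. not (Box ((p3 implies p2) and p2) implies (Box (p3 implies p2) and Box p2)), w0
2. Box ((p3 implies p2) and p2), w0
3. not (Box (p3 implies p2) and Box p2), w0
4. (p3 implies p2) and p2, w0
5. p3 implies p2, w0
6. p2, w0
7. not Box (p3 implies p2), w0
8. not (p3 implies p2), w1
9. p3, w1
10. not p2, w1
11. (p3 implies p2) and p2, w1
12. p3 implies p2, w1
13. p2, w1
Accessibility: w0Rw0, w0Rw1, w1Rw0, w1Rw1
Branch closes: p2 and not p2 both at w1.
Every branch of the negation's tableau closes; the branch above is one of them.

Yes, valid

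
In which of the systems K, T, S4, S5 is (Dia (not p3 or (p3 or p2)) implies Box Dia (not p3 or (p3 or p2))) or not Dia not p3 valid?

T, S4, S5

K-tableau for the negation not ((Dia (not p3 or (p3 or p2)) implies Box Dia (not p3 or (p3 or p2))) or not Dia not p3):
1. not ((Dia (not p3 or (p3 or p2)) implies Box Dia (not p3 or (p3 or p2))) or not Dia not p3), 0
2. not (Dia (not p3 or (p3 or p2)) implies Box Dia (not p3 or (p3 or p2))), 0
3. Dia not p3, 0
4. Dia (not p3 or (p3 or p2)), 0
5. not Box Dia (not p3 or (p3 or p2)), 0
6. not p3, 1
7. not p3 or (p3 or p2), 2
8. p3 or p2, 2
9. p2, 2
10. not Dia (not p3 or (p3 or p2)), 3
Accessibility: 0R1, 0R2, 0R3
Complete open branch: countermodel on a K-frame, so not valid in K.
T-tableau for the negation not ((Dia (not p3 or (p3 or p2)) implies Box Dia (not p3 or (p3 or p2))) or not Dia not p3):
1. not ((Dia (not p3 or (p3 or p2)) implies Box Dia (not p3 or (p3 or p2))) or not Dia not p3), 0
2. not (Dia (not p3 or (p3 or p2)) implies Box Dia (not p3 or (p3 or p2))), 0
3. Dia not p3, 0
4. Dia (not p3 or (p3 or p2)), 0
5. not Box Dia (not p3 or (p3 or p2)), 0
6. not p3, 1
7. not p3 or (p3 or p2), 2
8. p3 or p2, 2
9. p2, 2
10. not Dia (not p3 or (p3 or p2)), 3
11. not (not p3 or (p3 or p2)), 3
12. p3, 3
13. not (p3 or p2), 3
14. not p3, 3
15. not p2, 3
Accessibility: 0R0, 0R1, 0R2, 0R3, 1R1, 2R2, 3R3
Branch closes: p3 and not p3 both at 3.
Every branch closes (one shown): valid in T, hence also in S4, S5 (every theorem of T is a theorem of S4 and S5).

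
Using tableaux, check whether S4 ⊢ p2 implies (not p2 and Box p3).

No, not valid

Tableau for the negation not (p2 implies (not p2 and Box p3)):
1. not (p2 implies (not p2 and Box p3)), w0
2. p2, w0
3. not (not p2 and Box p3), w0
4. not Box p3, w0
5. not p3, w1
Accessibility: w0Rw0, w0Rw1, w1Rw1
The negation has an open branch (countermodel exists).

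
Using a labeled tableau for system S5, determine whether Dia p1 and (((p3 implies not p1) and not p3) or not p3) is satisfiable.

Satisfiable

1. Dia p1 and (((p3 implies not p1) and not p3) or not p3), u
2. Dia p1, u
3. ((p3 implies not p1) and not p3) or not p3, u
4. not p3, u
5. p1, v
Accessibility: uRu, uRv, vRu, vRv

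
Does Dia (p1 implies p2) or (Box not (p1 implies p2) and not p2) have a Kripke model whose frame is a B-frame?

Satisfiable

1. Dia (p1 implies p2) or (Box not (p1 implies p2) and not p2), u
2. Box not (p1 implies p2) and not p2, u   [or-rule on 1 (branches; this branch)]
3. Box not (p1 implies p2), u   [and-rule on 2]
4. not p2, u   [and-rule on 2]
5. not (p1 implies p2), u   [Box-rule on 3 via uRu]
6. p1, u   [neg-implies-rule on 5]
Accessibility: uRu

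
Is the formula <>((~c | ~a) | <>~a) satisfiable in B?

Satisfiable

1. <>((~c | ~a) | <>~a), 0
2. (~c | ~a) | <>~a, 1   [<>-rule on 1: fresh world 1, 0R1]
3. <>~a, 1   [|-rule on 2 (branches; this branch)]
4. ~a, 2   [<>-rule on 3: fresh world 2, 1R2]
Accessibility: 0R0, 0R1, 1R0, 1R1, 1R2, 2R1, 2R2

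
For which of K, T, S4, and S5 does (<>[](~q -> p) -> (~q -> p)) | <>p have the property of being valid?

S5

S5-tableau for the negation ~((<>[](~q -> p) -> (~q -> p)) | <>p):
1. ~((<>[](~q -> p) -> (~q -> p)) | <>p), 0
2. ~(<>[](~q -> p) -> (~q -> p)), 0   [~|-rule on 1]
3. ~<>p, 0   [~|-rule on 1]
4. <>[](~q -> p), 0   [~->-rule on 2]
5. ~(~q -> p), 0   [~->-rule on 2]
6. ~q, 0   [~->-rule on 5]
7. ~p, 0   [~->-rule on 5]
8. [](~q -> p), 1   [<>-rule on 4: fresh world 1, 0R1]
9. ~p, 1   [~<>-rule on 3 via 0R1]
10. ~q -> p, 0   [[]-rule on 8 via 1R0]
11. ~q -> p, 1   [[]-rule on 8 via 1R1]
12. p, 0   [->-rule on 10 (branches; this branch)]
Accessibility: 0R0, 0R1, 1R0, 1R1
Branch closes: p and ~p both at 0.
Every branch closes (one shown): valid in S5.
S4-tableau for the negation ~((<>[](~q -> p) -> (~q -> p)) | <>p):
1. ~((<>[](~q -> p) -> (~q -> p)) | <>p), 0
2. ~(<>[](~q -> p) -> (~q -> p)), 0   [~|-rule on 1]
3. ~<>p, 0   [~|-rule on 1]
4. <>[](~q -> p), 0   [~->-rule on 2]
5. ~(~q -> p), 0   [~->-rule on 2]
6. ~q, 0   [~->-rule on 5]
7. ~p, 0   [~->-rule on 5]
8. [](~q -> p), 1   [<>-rule on 4: fresh world 1, 0R1]
9. ~p, 1   [~<>-rule on 3 via 0R1]
10. ~q -> p, 1   [[]-rule on 8 via 1R1]
11. q, 1   [->-rule on 10 (branches; this branch)]
Accessibility: 0R0, 0R1, 1R1
Complete open branch: countermodel on an S4-frame, so not valid in S4, nor in K, T (the same frame is also a K-frame and a T-frame).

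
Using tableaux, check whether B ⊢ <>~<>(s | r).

No, not valid

Tableau for the negation ~<>~<>(s | r):
1. ~<>~<>(s | r), 0
2. <>(s | r), 0   [~<>-rule on 1 via 0R0]
3. s | r, 1   [<>-rule on 2: fresh world 1, 0R1]
4. <>(s | r), 1   [~<>-rule on 1 via 0R1]
5. r, 1   [|-rule on 3 (branches; this branch)]
6. s | r, 2   [<>-rule on 4: fresh world 2, 1R2]
7. r, 2   [|-rule on 6 (branches; this branch)]
Accessibility: 0R0, 0R1, 1R0, 1R1, 1R2, 2R1, 2R2
The negation has an open branch (countermodel exists).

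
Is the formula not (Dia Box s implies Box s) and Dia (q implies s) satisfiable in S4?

1. not (Dia Box s implies Box s) and Dia (q implies s), u
2. not (Dia Box s implies Box s), u
3. Dia (q implies s), u
4. Dia Box s, u
5. not Box s, u
6. q implies s, v
7. s, v
8. Box s, w
9. s, w
10. not s, x
Accessibility: uRu, uRv, uRw, uRx, vRv, wRw, xRx

Satisfiable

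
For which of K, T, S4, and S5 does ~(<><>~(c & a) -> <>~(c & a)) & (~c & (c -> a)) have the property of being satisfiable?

K

K-tableau for the formula:
1. ~(<><>~(c & a) -> <>~(c & a)) & (~c & (c -> a)), w0
2. ~(<><>~(c & a) -> <>~(c & a)), w0
3. ~c & (c -> a), w0
4. <><>~(c & a), w0
5. ~<>~(c & a), w0
6. ~c, w0
7. c -> a, w0
8. a, w0
9. <>~(c & a), w1
10. c & a, w1
11. c, w1
12. a, w1
13. ~(c & a), w2
14. ~a, w2
Accessibility: w0Rw1, w1Rw2
Complete open branch: satisfiable in K.
T-tableau for the formula:
1. ~(<><>~(c & a) -> <>~(c & a)) & (~c & (c -> a)), w0
2. ~(<><>~(c & a) -> <>~(c & a)), w0
3. ~c & (c -> a), w0
4. <><>~(c & a), w0
5. ~<>~(c & a), w0
6. ~c, w0
7. c -> a, w0
8. c & a, w0
9. c, w0
10. a, w0
Accessibility: w0Rw0
Branch closes: c and ~c both at w0.
Every branch closes (one shown): unsatisfiable in T, hence also in S4, S5 (every S4/S5-frame is a T-frame).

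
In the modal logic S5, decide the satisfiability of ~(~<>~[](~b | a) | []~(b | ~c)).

1. ~(~<>~[](~b | a) | []~(b | ~c)), 0
2. <>~[](~b | a), 0   [~|-rule on 1]
3. ~[]~(b | ~c), 0   [~|-rule on 1]
4. ~[](~b | a), 1   [<>-rule on 2: fresh world 1, 0R1]
5. b | ~c, 2   [~[]-rule on 3: fresh world 2, 0R2]
6. ~c, 2   [|-rule on 5 (branches; this branch)]
7. ~(~b | a), 3   [~[]-rule on 4: fresh world 3, 1R3]
8. b, 3   [~|-rule on 7]
9. ~a, 3   [~|-rule on 7]
Accessibility: 0R0, 0R1, 0R2, 0R3, 1R0, 1R1, 1R2, 1R3, 2R0, 2R1, 2R2, 2R3, 3R0, 3R1, 3R2, 3R3

Yes, satisfiable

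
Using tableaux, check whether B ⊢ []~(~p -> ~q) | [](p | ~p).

Tableau for the negation ~([]~(~p -> ~q) | [](p | ~p)):
1. ~([]~(~p -> ~q) | [](p | ~p)), 0
2. ~[]~(~p -> ~q), 0
3. ~[](p | ~p), 0
4. ~p -> ~q, 1
5. ~q, 1
6. ~(p | ~p), 2
7. ~p, 2
8. p, 2
Accessibility: 0R0, 0R1, 0R2, 1R0, 1R1, 2R0, 2R2
Branch closes: p and ~p both at 2.
Every branch of the negation's tableau closes; the branch above is one of them.

Valid in B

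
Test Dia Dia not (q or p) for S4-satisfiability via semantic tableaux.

1. Dia Dia not (q or p), w0
2. Dia not (q or p), w1   [Dia-rule on 1: fresh world w1, w0Rw1]
3. not (q or p), w2   [Dia-rule on 2: fresh world w2, w1Rw2]
4. not q, w2   [neg-or-rule on 3]
5. not p, w2   [neg-or-rule on 3]
Accessibility: w0Rw0, w0Rw1, w0Rw2, w1Rw1, w1Rw2, w2Rw2

Yes, satisfiable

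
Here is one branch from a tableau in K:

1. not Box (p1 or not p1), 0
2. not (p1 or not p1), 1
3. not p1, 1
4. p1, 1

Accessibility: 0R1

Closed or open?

Both p1 and not p1 appear at 1.

Closed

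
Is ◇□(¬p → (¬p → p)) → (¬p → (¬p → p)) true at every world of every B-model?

Yes, valid

Tableau for the negation ¬(◇□(¬p → (¬p → p)) → (¬p → (¬p → p))):
1. ¬(◇□(¬p → (¬p → p)) → (¬p → (¬p → p))), u
2. ◇□(¬p → (¬p → p)), u
3. ¬(¬p → (¬p → p)), u
4. ¬p, u
5. ¬(¬p → p), u
6. □(¬p → (¬p → p)), v
7. ¬p → (¬p → p), u
8. ¬p → (¬p → p), v
9. ¬p → p, u
10. ¬p → p, v
11. p, u
Accessibility: uRu, uRv, vRu, vRv
Branch closes: p and ¬p both at u.
All branches of the negation close; one closing branch shown above.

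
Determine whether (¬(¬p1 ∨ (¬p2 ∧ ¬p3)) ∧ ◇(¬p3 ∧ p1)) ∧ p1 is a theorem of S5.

Tableau for the negation ¬((¬(¬p1 ∨ (¬p2 ∧ ¬p3)) ∧ ◇(¬p3 ∧ p1)) ∧ p1):
1. ¬((¬(¬p1 ∨ (¬p2 ∧ ¬p3)) ∧ ◇(¬p3 ∧ p1)) ∧ p1), w0
2. ¬p1, w0
Accessibility: w0Rw0
The negation has an open branch (countermodel exists).

Not valid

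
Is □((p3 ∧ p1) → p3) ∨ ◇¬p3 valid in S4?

Tableau for the negation ¬(□((p3 ∧ p1) → p3) ∨ ◇¬p3):
1. ¬(□((p3 ∧ p1) → p3) ∨ ◇¬p3), u
2. ¬□((p3 ∧ p1) → p3), u   [¬∨-rule on 1]
3. ¬◇¬p3, u   [¬∨-rule on 1]
4. p3, u   [¬◇-rule on 3 via uRu]
5. ¬((p3 ∧ p1) → p3), v   [¬□-rule on 2: fresh world v, uRv]
6. p3 ∧ p1, v   [¬→-rule on 5]
7. ¬p3, v   [¬→-rule on 5]
8. p3, v   [∧-rule on 6]
9. p1, v   [∧-rule on 6]
Accessibility: uRu, uRv, vRv
Branch closes: p3 and ¬p3 both at v.
All branches of the negation close; one closing branch shown above.

Valid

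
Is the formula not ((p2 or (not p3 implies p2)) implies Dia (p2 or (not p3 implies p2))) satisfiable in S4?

Unsatisfiable

1. not ((p2 or (not p3 implies p2)) implies Dia (p2 or (not p3 implies p2))), w0
2. p2 or (not p3 implies p2), w0
3. not Dia (p2 or (not p3 implies p2)), w0
4. not (p2 or (not p3 implies p2)), w0
5. not p2, w0
6. not (not p3 implies p2), w0
7. not p3, w0
8. not p3 implies p2, w0
9. p2, w0
Accessibility: w0Rw0
Branch closes: p2 and not p2 both at w0.
All branches of the tableau close; one closing branch shown above.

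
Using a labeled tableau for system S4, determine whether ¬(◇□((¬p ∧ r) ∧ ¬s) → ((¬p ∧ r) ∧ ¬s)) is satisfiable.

Yes, satisfiable

1. ¬(◇□((¬p ∧ r) ∧ ¬s) → ((¬p ∧ r) ∧ ¬s)), w0
2. ◇□((¬p ∧ r) ∧ ¬s), w0   [¬→-rule on 1]
3. ¬((¬p ∧ r) ∧ ¬s), w0   [¬→-rule on 1]
4. s, w0   [¬∧-rule on 3 (branches; this branch)]
5. □((¬p ∧ r) ∧ ¬s), w1   [◇-rule on 2: fresh world w1, w0Rw1]
6. (¬p ∧ r) ∧ ¬s, w1   [□-rule on 5 via w1Rw1]
7. ¬p ∧ r, w1   [∧-rule on 6]
8. ¬s, w1   [∧-rule on 6]
9. ¬p, w1   [∧-rule on 7]
10. r, w1   [∧-rule on 7]
Accessibility: w0Rw0, w0Rw1, w1Rw1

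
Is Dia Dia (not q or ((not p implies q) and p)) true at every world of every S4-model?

Not valid

Tableau for the negation not Dia Dia (not q or ((not p implies q) and p)):
1. not Dia Dia (not q or ((not p implies q) and p)), u
2. not Dia (not q or ((not p implies q) and p)), u
3. not (not q or ((not p implies q) and p)), u
4. q, u
5. not ((not p implies q) and p), u
6. not p, u
Accessibility: uRu
The negation has an open branch (countermodel exists).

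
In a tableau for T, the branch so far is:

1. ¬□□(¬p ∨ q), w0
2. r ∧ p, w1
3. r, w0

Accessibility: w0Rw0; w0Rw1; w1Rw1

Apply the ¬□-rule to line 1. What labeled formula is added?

a fresh world w2 with w0Rw2, and ¬□(¬p ∨ q) at w2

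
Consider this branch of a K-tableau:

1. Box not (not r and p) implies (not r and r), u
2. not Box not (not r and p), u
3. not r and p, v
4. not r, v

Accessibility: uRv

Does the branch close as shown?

No world carries both an atom and its negation.

No, open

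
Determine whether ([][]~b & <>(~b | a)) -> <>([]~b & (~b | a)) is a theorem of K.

Tableau for the negation ~(([][]~b & <>(~b | a)) -> <>([]~b & (~b | a))):
1. ~(([][]~b & <>(~b | a)) -> <>([]~b & (~b | a))), 0
2. [][]~b & <>(~b | a), 0
3. ~<>([]~b & (~b | a)), 0
4. [][]~b, 0
5. <>(~b | a), 0
6. ~b | a, 1
7. ~([]~b & (~b | a)), 1
8. []~b, 1
9. a, 1
10. ~[]~b, 1
11. b, 2
12. ~b, 2
Accessibility: 0R1, 1R2
Branch closes: b and ~b both at 2.
All branches of the negation close; one closing branch shown above.

Valid in K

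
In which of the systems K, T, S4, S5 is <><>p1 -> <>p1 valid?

S4-tableau for the negation ~(<><>p1 -> <>p1):
1. ~(<><>p1 -> <>p1), u
2. <><>p1, u
3. ~<>p1, u
4. ~p1, u
5. <>p1, v
6. ~p1, v
7. p1, w
8. ~p1, w
Accessibility: uRu, uRv, uRw, vRv, vRw, wRw
Branch closes: p1 and ~p1 both at w.
Every branch closes (one shown): valid in S4, hence also in S5 (every theorem of S4 is a theorem of S5).
T-tableau for the negation ~(<><>p1 -> <>p1):
1. ~(<><>p1 -> <>p1), u
2. <><>p1, u
3. ~<>p1, u
4. ~p1, u
5. <>p1, v
6. ~p1, v
7. p1, w
Accessibility: uRu, uRv, vRv, vRw, wRw
Complete open branch: countermodel on a T-frame, so not valid in T, nor in K (the same frame is also a K-frame).

S4, S5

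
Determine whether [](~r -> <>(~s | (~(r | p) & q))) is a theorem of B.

No, not valid

Tableau for the negation ~[](~r -> <>(~s | (~(r | p) & q))):
1. ~[](~r -> <>(~s | (~(r | p) & q))), 0
2. ~(~r -> <>(~s | (~(r | p) & q))), 1   [~[]-rule on 1: fresh world 1, 0R1]
3. ~r, 1   [~->-rule on 2]
4. ~<>(~s | (~(r | p) & q)), 1   [~->-rule on 2]
5. ~(~s | (~(r | p) & q)), 0   [~<>-rule on 4 via 1R0]
6. s, 0   [~|-rule on 5]
7. ~(~(r | p) & q), 0   [~|-rule on 5]
8. ~(~s | (~(r | p) & q)), 1   [~<>-rule on 4 via 1R1]
9. s, 1   [~|-rule on 8]
10. ~(~(r | p) & q), 1   [~|-rule on 8]
11. ~q, 0   [~&-rule on 7 (branches; this branch)]
12. ~q, 1   [~&-rule on 10 (branches; this branch)]
Accessibility: 0R0, 0R1, 1R0, 1R1
The negation has an open branch (countermodel exists).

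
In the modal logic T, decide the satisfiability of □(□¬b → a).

1. □(□¬b → a), u
2. □¬b → a, u
3. a, u
Accessibility: uRu

Satisfiable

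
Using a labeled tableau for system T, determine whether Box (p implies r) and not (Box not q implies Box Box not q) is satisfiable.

Satisfiable

1. Box (p implies r) and not (Box not q implies Box Box not q), 0
2. Box (p implies r), 0   [and-rule on 1]
3. not (Box not q implies Box Box not q), 0   [and-rule on 1]
4. Box not q, 0   [neg-implies-rule on 3]
5. not Box Box not q, 0   [neg-implies-rule on 3]
6. p implies r, 0   [Box-rule on 2 via 0R0]
7. not q, 0   [Box-rule on 4 via 0R0]
8. r, 0   [implies-rule on 6 (branches; this branch)]
9. not Box not q, 1   [neg-Box-rule on 5: fresh world 1, 0R1]
10. p implies r, 1   [Box-rule on 2 via 0R1]
11. not q, 1   [Box-rule on 4 via 0R1]
12. r, 1   [implies-rule on 10 (branches; this branch)]
13. q, 2   [neg-Box-rule on 9: fresh world 2, 1R2]
Accessibility: 0R0, 0R1, 1R1, 1R2, 2R2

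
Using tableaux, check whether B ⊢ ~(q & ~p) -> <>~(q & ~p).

Tableau for the negation ~(~(q & ~p) -> <>~(q & ~p)):
1. ~(~(q & ~p) -> <>~(q & ~p)), 0
2. ~(q & ~p), 0
3. ~<>~(q & ~p), 0
4. q & ~p, 0
5. q, 0
6. ~p, 0
7. p, 0
Accessibility: 0R0
Branch closes: p and ~p both at 0.
Every branch of the negation's tableau closes; the branch above is one of them.

Yes, valid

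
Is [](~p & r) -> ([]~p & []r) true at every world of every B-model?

Valid in B

Tableau for the negation ~([](~p & r) -> ([]~p & []r)):
1. ~([](~p & r) -> ([]~p & []r)), u
2. [](~p & r), u   [~->-rule on 1]
3. ~([]~p & []r), u   [~->-rule on 1]
4. ~p & r, u   [[]-rule on 2 via uRu]
5. ~p, u   [&-rule on 4]
6. r, u   [&-rule on 4]
7. ~[]r, u   [~&-rule on 3 (branches; this branch)]
8. ~r, v   [~[]-rule on 7: fresh world v, uRv]
9. ~p & r, v   [[]-rule on 2 via uRv]
10. ~p, v   [&-rule on 9]
11. r, v   [&-rule on 9]
Accessibility: uRu, uRv, vRu, vRv
Branch closes: r and ~r both at v.
All branches of the negation close; one closing branch shown above.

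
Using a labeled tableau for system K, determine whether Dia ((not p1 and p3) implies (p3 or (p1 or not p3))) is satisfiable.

Satisfiable

1. Dia ((not p1 and p3) implies (p3 or (p1 or not p3))), w0
2. (not p1 and p3) implies (p3 or (p1 or not p3)), w1
3. p3 or (p1 or not p3), w1
4. p1 or not p3, w1
5. not p3, w1
Accessibility: w0Rw1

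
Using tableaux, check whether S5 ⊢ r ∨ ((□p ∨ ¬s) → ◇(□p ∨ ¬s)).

Yes, valid

Tableau for the negation ¬(r ∨ ((□p ∨ ¬s) → ◇(□p ∨ ¬s))):
1. ¬(r ∨ ((□p ∨ ¬s) → ◇(□p ∨ ¬s))), w0
2. ¬r, w0
3. ¬((□p ∨ ¬s) → ◇(□p ∨ ¬s)), w0
4. □p ∨ ¬s, w0
5. ¬◇(□p ∨ ¬s), w0
6. ¬(□p ∨ ¬s), w0
7. ¬□p, w0
8. s, w0
9. □p, w0
10. p, w0
11. ¬p, w1
12. ¬(□p ∨ ¬s), w1
13. ¬□p, w1
14. s, w1
15. p, w1
Accessibility: w0Rw0, w0Rw1, w1Rw0, w1Rw1
Branch closes: p and ¬p both at w1.
Every branch of the negation's tableau closes; the branch above is one of them.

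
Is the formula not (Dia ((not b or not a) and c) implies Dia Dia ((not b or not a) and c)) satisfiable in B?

Unsatisfiable (every branch closes)

1. not (Dia ((not b or not a) and c) implies Dia Dia ((not b or not a) and c)), 0
2. Dia ((not b or not a) and c), 0   [neg-implies-rule on 1]
3. not Dia Dia ((not b or not a) and c), 0   [neg-implies-rule on 1]
4. not Dia ((not b or not a) and c), 0   [neg-Dia-rule on 3 via 0R0]
5. not ((not b or not a) and c), 0   [neg-Dia-rule on 4 via 0R0]
6. not (not b or not a), 0   [neg-and-rule on 5 (branches; this branch)]
7. b, 0   [neg-or-rule on 6]
8. a, 0   [neg-or-rule on 6]
9. (not b or not a) and c, 1   [Dia-rule on 2: fresh world 1, 0R1]
10. not b or not a, 1   [and-rule on 9]
11. c, 1   [and-rule on 9]
12. not Dia ((not b or not a) and c), 1   [neg-Dia-rule on 3 via 0R1]
13. not ((not b or not a) and c), 1   [neg-Dia-rule on 4 via 0R1]
14. not a, 1   [or-rule on 10 (branches; this branch)]
15. not (not b or not a), 1   [neg-and-rule on 13 (branches; this branch)]
16. b, 1   [neg-or-rule on 15]
17. a, 1   [neg-or-rule on 15]
Accessibility: 0R0, 0R1, 1R0, 1R1
Branch closes: a and not a both at 1.
(One branch shown.) All branches close.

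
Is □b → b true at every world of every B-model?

Yes, valid

Tableau for the negation ¬(□b → b):
1. ¬(□b → b), w0
2. □b, w0
3. ¬b, w0
4. b, w0
Accessibility: w0Rw0
Branch closes: b and ¬b both at w0.
All branches of the negation close; one closing branch shown above.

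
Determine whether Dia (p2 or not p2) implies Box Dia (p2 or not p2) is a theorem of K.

No, not valid

Tableau for the negation not (Dia (p2 or not p2) implies Box Dia (p2 or not p2)):
1. not (Dia (p2 or not p2) implies Box Dia (p2 or not p2)), w0
2. Dia (p2 or not p2), w0
3. not Box Dia (p2 or not p2), w0
4. p2 or not p2, w1
5. not p2, w1
6. not Dia (p2 or not p2), w2
Accessibility: w0Rw1, w0Rw2
The negation has an open branch (countermodel exists).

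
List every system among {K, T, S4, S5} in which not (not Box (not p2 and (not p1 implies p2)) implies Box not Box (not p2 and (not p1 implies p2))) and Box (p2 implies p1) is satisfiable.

K, T, S4

S4-tableau for the formula:
1. not (not Box (not p2 and (not p1 implies p2)) implies Box not Box (not p2 and (not p1 implies p2))) and Box (p2 implies p1), 0
2. not (not Box (not p2 and (not p1 implies p2)) implies Box not Box (not p2 and (not p1 implies p2))), 0
3. Box (p2 implies p1), 0
4. not Box (not p2 and (not p1 implies p2)), 0
5. not Box not Box (not p2 and (not p1 implies p2)), 0
6. p2 implies p1, 0
7. p1, 0
8. not (not p2 and (not p1 implies p2)), 1
9. p2 implies p1, 1
10. not (not p1 implies p2), 1
11. not p1, 1
12. not p2, 1
13. Box (not p2 and (not p1 implies p2)), 2
14. p2 implies p1, 2
15. not p2 and (not p1 implies p2), 2
16. not p2, 2
17. not p1 implies p2, 2
18. p1, 2
Accessibility: 0R0, 0R1, 0R2, 1R1, 2R2
Complete open branch: satisfiable in S4, hence also in K, T (this S4-model is also a K-model and a T-model).
S5-tableau for the formula:
1. not (not Box (not p2 and (not p1 implies p2)) implies Box not Box (not p2 and (not p1 implies p2))) and Box (p2 implies p1), 0
2. not (not Box (not p2 and (not p1 implies p2)) implies Box not Box (not p2 and (not p1 implies p2))), 0
3. Box (p2 implies p1), 0
4. not Box (not p2 and (not p1 implies p2)), 0
5. not Box not Box (not p2 and (not p1 implies p2)), 0
6. p2 implies p1, 0
7. p1, 0
8. not (not p2 and (not p1 implies p2)), 1
9. p2 implies p1, 1
10. not (not p1 implies p2), 1
11. not p1, 1
12. not p2, 1
13. Box (not p2 and (not p1 implies p2)), 2
14. p2 implies p1, 2
15. not p2 and (not p1 implies p2), 0
16. not p2, 0
17. not p1 implies p2, 0
18. not p2 and (not p1 implies p2), 1
19. not p1 implies p2, 1
20. not p2 and (not p1 implies p2), 2
21. not p2, 2
22. not p1 implies p2, 2
23. p1, 2
24. p2, 1
Accessibility: 0R0, 0R1, 0R2, 1R0, 1R1, 1R2, 2R0, 2R1, 2R2
Branch closes: p2 and not p2 both at 1.
Every branch closes (one shown): unsatisfiable in S5.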